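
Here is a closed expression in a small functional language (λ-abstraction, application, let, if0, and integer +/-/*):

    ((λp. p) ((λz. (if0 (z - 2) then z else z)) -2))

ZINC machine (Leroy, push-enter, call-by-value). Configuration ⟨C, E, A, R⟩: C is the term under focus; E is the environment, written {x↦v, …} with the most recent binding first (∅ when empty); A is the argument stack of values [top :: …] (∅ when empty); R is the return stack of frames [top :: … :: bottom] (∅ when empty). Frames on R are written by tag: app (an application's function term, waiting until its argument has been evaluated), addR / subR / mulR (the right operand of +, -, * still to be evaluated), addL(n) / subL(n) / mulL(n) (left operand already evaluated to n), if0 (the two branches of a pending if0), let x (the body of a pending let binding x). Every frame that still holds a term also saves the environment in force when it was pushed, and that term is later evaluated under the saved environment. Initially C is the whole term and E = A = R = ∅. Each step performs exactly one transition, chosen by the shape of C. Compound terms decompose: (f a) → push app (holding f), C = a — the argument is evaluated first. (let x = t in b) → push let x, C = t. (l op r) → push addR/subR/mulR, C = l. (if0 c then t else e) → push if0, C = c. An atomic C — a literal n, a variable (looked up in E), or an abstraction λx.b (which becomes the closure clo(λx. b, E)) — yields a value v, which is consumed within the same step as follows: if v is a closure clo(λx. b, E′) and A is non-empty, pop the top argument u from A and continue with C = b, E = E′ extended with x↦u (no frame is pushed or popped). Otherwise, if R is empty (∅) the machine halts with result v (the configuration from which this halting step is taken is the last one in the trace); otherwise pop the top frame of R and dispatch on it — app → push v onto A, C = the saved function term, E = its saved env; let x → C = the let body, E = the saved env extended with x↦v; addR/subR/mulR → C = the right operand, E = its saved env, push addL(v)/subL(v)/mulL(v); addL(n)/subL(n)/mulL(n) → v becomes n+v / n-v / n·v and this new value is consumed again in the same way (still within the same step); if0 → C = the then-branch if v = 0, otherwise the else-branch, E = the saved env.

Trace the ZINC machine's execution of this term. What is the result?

Answer: -2

Execution trace:
t=0: ⟨C=((λp. p) ((λz. (if0 (z - 2) then z else z)) -2)); E=∅; A=∅; R=∅⟩
t=1: ⟨C=((λz. (if0 (z - 2) then z else z)) -2); E=∅; A=∅; R=[app]⟩
t=2: ⟨C=-2; E=∅; A=∅; R=[app :: app]⟩
t=3: ⟨C=(λz. (if0 (z - 2) then z else z)); E=∅; A=[-2]; R=[app]⟩
t=4: ⟨C=(if0 (z - 2) then z else z); E={z↦-2}; A=∅; R=[app]⟩
t=5: ⟨C=(z - 2); E={z↦-2}; A=∅; R=[if0 :: app]⟩
t=6: ⟨C=z; E={z↦-2}; A=∅; R=[subR :: if0 :: app]⟩
t=7: ⟨C=2; E={z↦-2}; A=∅; R=[subL(-2) :: if0 :: app]⟩
t=8: ⟨C=z; E={z↦-2}; A=∅; R=[app]⟩
t=9: ⟨C=(λp. p); E=∅; A=[-2]; R=∅⟩
t=10: ⟨C=p; E={p↦-2}; A=∅; R=∅⟩
→ final value -2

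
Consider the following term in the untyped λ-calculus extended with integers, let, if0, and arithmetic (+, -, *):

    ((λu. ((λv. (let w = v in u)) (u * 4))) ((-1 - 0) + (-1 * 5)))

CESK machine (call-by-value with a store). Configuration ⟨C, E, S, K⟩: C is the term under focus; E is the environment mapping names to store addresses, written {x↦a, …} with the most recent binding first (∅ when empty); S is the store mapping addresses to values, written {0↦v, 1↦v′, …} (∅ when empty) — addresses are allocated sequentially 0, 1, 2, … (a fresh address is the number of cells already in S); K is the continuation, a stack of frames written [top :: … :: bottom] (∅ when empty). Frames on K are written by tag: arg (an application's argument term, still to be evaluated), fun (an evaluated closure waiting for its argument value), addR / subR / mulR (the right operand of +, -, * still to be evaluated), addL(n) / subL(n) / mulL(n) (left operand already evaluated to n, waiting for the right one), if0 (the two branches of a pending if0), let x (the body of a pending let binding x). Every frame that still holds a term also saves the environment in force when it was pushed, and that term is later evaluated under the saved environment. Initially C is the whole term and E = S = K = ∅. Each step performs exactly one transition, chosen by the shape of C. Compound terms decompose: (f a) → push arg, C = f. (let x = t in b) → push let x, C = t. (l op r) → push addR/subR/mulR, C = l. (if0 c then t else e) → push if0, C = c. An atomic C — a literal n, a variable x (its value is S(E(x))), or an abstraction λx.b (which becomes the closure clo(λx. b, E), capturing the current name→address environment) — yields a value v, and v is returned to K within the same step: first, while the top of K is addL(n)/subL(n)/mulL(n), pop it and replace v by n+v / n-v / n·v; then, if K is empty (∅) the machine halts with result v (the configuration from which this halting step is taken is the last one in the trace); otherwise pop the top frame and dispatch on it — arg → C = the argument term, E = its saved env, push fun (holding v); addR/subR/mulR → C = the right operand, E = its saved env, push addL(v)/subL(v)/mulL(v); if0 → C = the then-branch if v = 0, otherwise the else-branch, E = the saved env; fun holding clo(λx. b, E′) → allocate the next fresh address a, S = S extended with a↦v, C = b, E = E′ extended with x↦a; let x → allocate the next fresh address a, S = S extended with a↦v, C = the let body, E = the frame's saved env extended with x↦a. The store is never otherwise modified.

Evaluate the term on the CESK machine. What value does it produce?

Answer: -6

Derivation:
[0] ⟨C=((λu. ((λv. (let w = v in u)) (u * 4))) ((-1 - 0) + (-1 * 5))); E=∅; S=∅; K=∅⟩
[1] ⟨C=(λu. ((λv. (let w = v in u)) (u * 4))); E=∅; S=∅; K=[arg]⟩
[2] ⟨C=((-1 - 0) + (-1 * 5)); E=∅; S=∅; K=[fun]⟩
[3] ⟨C=(-1 - 0); E=∅; S=∅; K=[addR :: fun]⟩
[4] ⟨C=-1; E=∅; S=∅; K=[subR :: addR :: fun]⟩
[5] ⟨C=0; E=∅; S=∅; K=[subL(-1) :: addR :: fun]⟩
[6] ⟨C=(-1 * 5); E=∅; S=∅; K=[addL(-1) :: fun]⟩
[7] ⟨C=-1; E=∅; S=∅; K=[mulR :: addL(-1) :: fun]⟩
[8] ⟨C=5; E=∅; S=∅; K=[mulL(-1) :: addL(-1) :: fun]⟩
[9] ⟨C=((λv. (let w = v in u)) (u * 4)); E={u↦0}; S={0↦-6}; K=∅⟩
[10] ⟨C=(λv. (let w = v in u)); E={u↦0}; S={0↦-6}; K=[arg]⟩
[11] ⟨C=(u * 4); E={u↦0}; S={0↦-6}; K=[fun]⟩
[12] ⟨C=u; E={u↦0}; S={0↦-6}; K=[mulR :: fun]⟩
[13] ⟨C=4; E={u↦0}; S={0↦-6}; K=[mulL(-6) :: fun]⟩
[14] ⟨C=(let w = v in u); E={v↦1, u↦0}; S={0↦-6, 1↦-24}; K=∅⟩
[15] ⟨C=v; E={v↦1, u↦0}; S={0↦-6, 1↦-24}; K=[let w]⟩
[16] ⟨C=u; E={w↦2, v↦1, u↦0}; S={0↦-6, 1↦-24, 2↦-24}; K=∅⟩
→ final value -6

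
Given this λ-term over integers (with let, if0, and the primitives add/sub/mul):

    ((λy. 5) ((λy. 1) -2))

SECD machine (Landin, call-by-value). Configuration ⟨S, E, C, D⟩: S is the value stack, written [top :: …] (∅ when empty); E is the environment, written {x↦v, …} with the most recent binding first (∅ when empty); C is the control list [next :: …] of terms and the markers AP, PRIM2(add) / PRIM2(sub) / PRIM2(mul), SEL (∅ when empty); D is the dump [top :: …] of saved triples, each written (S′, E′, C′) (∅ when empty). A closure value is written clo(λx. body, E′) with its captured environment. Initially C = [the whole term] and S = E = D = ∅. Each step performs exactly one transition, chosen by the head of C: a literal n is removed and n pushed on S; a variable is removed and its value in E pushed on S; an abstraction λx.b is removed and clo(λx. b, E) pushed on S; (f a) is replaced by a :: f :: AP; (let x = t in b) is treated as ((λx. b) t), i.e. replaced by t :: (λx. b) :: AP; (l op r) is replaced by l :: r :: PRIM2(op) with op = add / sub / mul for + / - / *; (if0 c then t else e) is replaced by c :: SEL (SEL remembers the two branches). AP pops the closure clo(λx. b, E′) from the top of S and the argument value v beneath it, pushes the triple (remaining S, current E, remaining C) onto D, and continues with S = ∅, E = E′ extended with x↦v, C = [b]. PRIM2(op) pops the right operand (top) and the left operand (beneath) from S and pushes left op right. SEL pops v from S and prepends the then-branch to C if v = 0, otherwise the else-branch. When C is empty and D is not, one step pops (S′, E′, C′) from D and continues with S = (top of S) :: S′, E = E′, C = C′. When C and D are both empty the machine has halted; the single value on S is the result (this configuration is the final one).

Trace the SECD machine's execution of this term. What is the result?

step 0: ⟨S=∅; E=∅; C=[((λy. 5) ((λy. 1) -2))]; D=∅⟩
step 1: ⟨S=∅; E=∅; C=[((λy. 1) -2) :: (λy. 5) :: AP]; D=∅⟩
step 2: ⟨S=∅; E=∅; C=[-2 :: (λy. 1) :: AP :: (λy. 5) :: AP]; D=∅⟩
step 3: ⟨S=[-2]; E=∅; C=[(λy. 1) :: AP :: (λy. 5) :: AP]; D=∅⟩
step 4: ⟨S=[clo(λy. 1, ∅) :: -2]; E=∅; C=[AP :: (λy. 5) :: AP]; D=∅⟩
step 5: ⟨S=∅; E={y↦-2}; C=[1]; D=[(∅, ∅, [(λy. 5) :: AP])]⟩
step 6: ⟨S=[1]; E={y↦-2}; C=∅; D=[(∅, ∅, [(λy. 5) :: AP])]⟩
step 7: ⟨S=[1]; E=∅; C=[(λy. 5) :: AP]; D=∅⟩
step 8: ⟨S=[clo(λy. 5, ∅) :: 1]; E=∅; C=[AP]; D=∅⟩
step 9: ⟨S=∅; E={y↦1}; C=[5]; D=[(∅, ∅, ∅)]⟩
step 10: ⟨S=[5]; E={y↦1}; C=∅; D=[(∅, ∅, ∅)]⟩
step 11: ⟨S=[5]; E=∅; C=∅; D=∅⟩
→ final value 5

Answer: 5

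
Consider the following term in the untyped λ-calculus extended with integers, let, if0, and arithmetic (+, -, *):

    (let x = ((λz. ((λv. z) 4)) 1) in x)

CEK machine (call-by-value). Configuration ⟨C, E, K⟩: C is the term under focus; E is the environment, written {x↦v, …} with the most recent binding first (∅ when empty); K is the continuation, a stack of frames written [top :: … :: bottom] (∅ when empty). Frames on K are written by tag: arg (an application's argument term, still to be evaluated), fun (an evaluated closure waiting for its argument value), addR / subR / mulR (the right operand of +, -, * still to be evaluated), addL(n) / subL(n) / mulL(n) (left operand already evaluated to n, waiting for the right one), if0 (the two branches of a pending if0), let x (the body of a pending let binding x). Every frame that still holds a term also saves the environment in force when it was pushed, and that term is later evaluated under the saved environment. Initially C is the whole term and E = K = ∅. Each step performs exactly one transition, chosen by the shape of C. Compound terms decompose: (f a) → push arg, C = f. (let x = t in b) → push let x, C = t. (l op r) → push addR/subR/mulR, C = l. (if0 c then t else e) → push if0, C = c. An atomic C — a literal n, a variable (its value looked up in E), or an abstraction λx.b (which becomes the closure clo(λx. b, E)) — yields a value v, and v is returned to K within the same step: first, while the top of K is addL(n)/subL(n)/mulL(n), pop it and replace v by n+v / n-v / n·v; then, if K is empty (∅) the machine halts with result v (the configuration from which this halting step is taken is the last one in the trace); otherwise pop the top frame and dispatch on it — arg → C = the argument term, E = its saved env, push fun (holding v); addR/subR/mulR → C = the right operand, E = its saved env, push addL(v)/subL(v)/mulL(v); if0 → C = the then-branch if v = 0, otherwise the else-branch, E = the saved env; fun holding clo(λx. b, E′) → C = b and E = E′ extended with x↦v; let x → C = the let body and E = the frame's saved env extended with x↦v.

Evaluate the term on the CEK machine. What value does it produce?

Answer: 1

Machine steps:
[0] ⟨C=(let x = ((λz. ((λv. z) 4)) 1) in x); E=∅; K=∅⟩
[1] ⟨C=((λz. ((λv. z) 4)) 1); E=∅; K=[let x]⟩
[2] ⟨C=(λz. ((λv. z) 4)); E=∅; K=[arg :: let x]⟩
[3] ⟨C=1; E=∅; K=[fun :: let x]⟩
[4] ⟨C=((λv. z) 4); E={z↦1}; K=[let x]⟩
[5] ⟨C=(λv. z); E={z↦1}; K=[arg :: let x]⟩
[6] ⟨C=4; E={z↦1}; K=[fun :: let x]⟩
[7] ⟨C=z; E={v↦4, z↦1}; K=[let x]⟩
[8] ⟨C=x; E={x↦1}; K=∅⟩
→ final value 1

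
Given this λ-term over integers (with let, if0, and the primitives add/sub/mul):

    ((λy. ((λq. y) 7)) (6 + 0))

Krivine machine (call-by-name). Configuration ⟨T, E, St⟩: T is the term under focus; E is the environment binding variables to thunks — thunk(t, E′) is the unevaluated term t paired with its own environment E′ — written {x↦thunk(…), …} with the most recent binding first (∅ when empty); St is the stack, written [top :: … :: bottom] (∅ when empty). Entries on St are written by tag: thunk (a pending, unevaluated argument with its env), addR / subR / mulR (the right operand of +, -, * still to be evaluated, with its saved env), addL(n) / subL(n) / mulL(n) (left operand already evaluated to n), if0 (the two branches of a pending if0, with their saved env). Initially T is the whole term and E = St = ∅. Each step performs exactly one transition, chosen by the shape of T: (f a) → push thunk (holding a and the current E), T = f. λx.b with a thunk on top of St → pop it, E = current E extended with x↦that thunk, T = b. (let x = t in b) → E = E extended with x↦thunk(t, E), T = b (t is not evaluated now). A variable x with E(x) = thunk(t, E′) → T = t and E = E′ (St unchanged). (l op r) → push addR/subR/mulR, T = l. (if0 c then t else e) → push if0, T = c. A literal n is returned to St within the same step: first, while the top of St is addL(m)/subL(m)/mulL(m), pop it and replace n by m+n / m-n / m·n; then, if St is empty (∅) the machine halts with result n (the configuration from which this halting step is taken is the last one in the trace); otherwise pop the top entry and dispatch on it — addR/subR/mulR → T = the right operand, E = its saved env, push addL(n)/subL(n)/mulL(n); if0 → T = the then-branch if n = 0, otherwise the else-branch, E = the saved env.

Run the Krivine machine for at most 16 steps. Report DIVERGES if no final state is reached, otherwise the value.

Answer: 6

Derivation:
0. ⟨T=((λy. ((λq. y) 7)) (6 + 0)); E=∅; St=∅⟩
1. ⟨T=(λy. ((λq. y) 7)); E=∅; St=[thunk]⟩
2. ⟨T=((λq. y) 7); E={y↦thunk((6 + 0), ∅)}; St=∅⟩
3. ⟨T=(λq. y); E={y↦thunk((6 + 0), ∅)}; St=[thunk]⟩
4. ⟨T=y; E={q↦thunk(7, {y↦thunk((6 + 0), ∅)}), y↦thunk((6 + 0), ∅)}; St=∅⟩
5. ⟨T=(6 + 0); E=∅; St=∅⟩
6. ⟨T=6; E=∅; St=[addR]⟩
7. ⟨T=0; E=∅; St=[addL(6)]⟩
→ final value 6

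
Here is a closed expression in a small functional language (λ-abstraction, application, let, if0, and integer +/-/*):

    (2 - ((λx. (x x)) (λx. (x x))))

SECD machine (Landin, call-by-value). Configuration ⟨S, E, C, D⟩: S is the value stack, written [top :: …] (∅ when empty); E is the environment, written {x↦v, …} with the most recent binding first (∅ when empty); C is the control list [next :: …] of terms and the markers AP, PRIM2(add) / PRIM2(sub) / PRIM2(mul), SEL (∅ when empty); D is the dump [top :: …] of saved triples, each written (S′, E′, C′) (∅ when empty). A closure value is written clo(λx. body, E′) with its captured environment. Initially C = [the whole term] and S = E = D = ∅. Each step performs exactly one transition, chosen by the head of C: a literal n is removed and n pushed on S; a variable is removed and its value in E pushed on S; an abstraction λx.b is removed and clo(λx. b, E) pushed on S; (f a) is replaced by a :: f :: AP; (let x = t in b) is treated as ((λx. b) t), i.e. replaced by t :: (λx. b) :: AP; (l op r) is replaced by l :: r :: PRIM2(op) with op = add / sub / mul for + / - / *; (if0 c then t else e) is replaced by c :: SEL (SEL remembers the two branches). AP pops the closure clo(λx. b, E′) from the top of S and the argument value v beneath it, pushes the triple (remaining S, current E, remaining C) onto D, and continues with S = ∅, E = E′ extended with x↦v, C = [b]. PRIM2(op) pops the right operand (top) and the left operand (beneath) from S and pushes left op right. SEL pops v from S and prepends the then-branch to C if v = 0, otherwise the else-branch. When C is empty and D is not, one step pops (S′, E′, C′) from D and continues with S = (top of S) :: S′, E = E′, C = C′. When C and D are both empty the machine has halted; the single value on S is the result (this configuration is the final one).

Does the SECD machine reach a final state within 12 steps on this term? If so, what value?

[0] [S=∅ | E=∅ | C=[(2 - ((λx. (x x)) (λx. (x x))))] | D=∅]
[1] [S=∅ | E=∅ | C=[2 :: ((λx. (x x)) (λx. (x x))) :: PRIM2(sub)] | D=∅]
[2] [S=[2] | E=∅ | C=[((λx. (x x)) (λx. (x x))) :: PRIM2(sub)] | D=∅]
[3] [S=[2] | E=∅ | C=[(λx. (x x)) :: (λx. (x x)) :: AP :: PRIM2(sub)] | D=∅]
[4] [S=[clo(λx. (x x), ∅) :: 2] | E=∅ | C=[(λx. (x x)) :: AP :: PRIM2(sub)] | D=∅]
[5] [S=[clo(λx. (x x), ∅) :: clo(λx. (x x), ∅) :: 2] | E=∅ | C=[AP :: PRIM2(sub)] | D=∅]
[6] [S=∅ | E={x↦clo(λx. (x x), ∅)} | C=[(x x)] | D=[([2], ∅, [PRIM2(sub)])]]
[7] [S=∅ | E={x↦clo(λx. (x x), ∅)} | C=[x :: x :: AP] | D=[([2], ∅, [PRIM2(sub)])]]
[8] [S=[clo(λx. (x x), ∅)] | E={x↦clo(λx. (x x), ∅)} | C=[x :: AP] | D=[([2], ∅, [PRIM2(sub)])]]
[9] [S=[clo(λx. (x x), ∅) :: clo(λx. (x x), ∅)] | E={x↦clo(λx. (x x), ∅)} | C=[AP] | D=[([2], ∅, [PRIM2(sub)])]]
[10] [S=∅ | E={x↦clo(λx. (x x), ∅)} | C=[(x x)] | D=[(∅, {x↦clo(λx. (x x), ∅)}, ∅) :: ([2], ∅, [PRIM2(sub)])]]
[11] [S=∅ | E={x↦clo(λx. (x x), ∅)} | C=[x :: x :: AP] | D=[(∅, {x↦clo(λx. (x x), ∅)}, ∅) :: ([2], ∅, [PRIM2(sub)])]]
[12] [S=[clo(λx. (x x), ∅)] | E={x↦clo(λx. (x x), ∅)} | C=[x :: AP] | D=[(∅, {x↦clo(λx. (x x), ∅)}, ∅) :: ([2], ∅, [PRIM2(sub)])]]
→ 12 transitions taken and the configuration is still not final: no result within 12 steps

Answer: DIVERGES (no final state within 12 steps)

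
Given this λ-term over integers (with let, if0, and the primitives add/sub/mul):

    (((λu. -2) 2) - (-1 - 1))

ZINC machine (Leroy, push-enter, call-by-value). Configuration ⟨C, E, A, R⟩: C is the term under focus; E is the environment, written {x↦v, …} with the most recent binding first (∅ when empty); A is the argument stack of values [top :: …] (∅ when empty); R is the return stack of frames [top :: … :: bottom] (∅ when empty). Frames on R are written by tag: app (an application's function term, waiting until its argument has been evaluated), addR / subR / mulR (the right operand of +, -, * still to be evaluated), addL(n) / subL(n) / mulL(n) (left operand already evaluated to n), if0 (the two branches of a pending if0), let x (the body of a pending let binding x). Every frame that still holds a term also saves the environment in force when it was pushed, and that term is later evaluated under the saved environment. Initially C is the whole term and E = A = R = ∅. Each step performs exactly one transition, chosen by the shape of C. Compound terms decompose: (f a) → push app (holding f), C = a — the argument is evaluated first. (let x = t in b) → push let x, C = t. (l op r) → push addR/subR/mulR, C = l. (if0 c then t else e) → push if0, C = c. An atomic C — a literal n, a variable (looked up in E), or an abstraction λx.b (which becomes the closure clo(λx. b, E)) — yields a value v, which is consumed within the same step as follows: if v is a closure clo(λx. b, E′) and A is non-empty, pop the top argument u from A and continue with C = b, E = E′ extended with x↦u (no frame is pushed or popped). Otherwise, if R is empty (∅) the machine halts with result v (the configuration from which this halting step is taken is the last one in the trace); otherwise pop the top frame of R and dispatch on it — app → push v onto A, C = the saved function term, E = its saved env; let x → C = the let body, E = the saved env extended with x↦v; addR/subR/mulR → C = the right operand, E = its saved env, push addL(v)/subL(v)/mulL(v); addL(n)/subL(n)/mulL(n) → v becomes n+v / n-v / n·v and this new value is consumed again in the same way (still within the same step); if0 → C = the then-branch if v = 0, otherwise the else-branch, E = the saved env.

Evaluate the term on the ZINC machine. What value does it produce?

Answer: 0

Derivation:
0. [C=(((λu. -2) 2) - (-1 - 1)) | E=∅ | A=∅ | R=∅]
1. [C=((λu. -2) 2) | E=∅ | A=∅ | R=[subR]]
2. [C=2 | E=∅ | A=∅ | R=[app :: subR]]
3. [C=(λu. -2) | E=∅ | A=[2] | R=[subR]]
4. [C=-2 | E={u↦2} | A=∅ | R=[subR]]
5. [C=(-1 - 1) | E=∅ | A=∅ | R=[subL(-2)]]
6. [C=-1 | E=∅ | A=∅ | R=[subR :: subL(-2)]]
7. [C=1 | E=∅ | A=∅ | R=[subL(-1) :: subL(-2)]]
→ final value 0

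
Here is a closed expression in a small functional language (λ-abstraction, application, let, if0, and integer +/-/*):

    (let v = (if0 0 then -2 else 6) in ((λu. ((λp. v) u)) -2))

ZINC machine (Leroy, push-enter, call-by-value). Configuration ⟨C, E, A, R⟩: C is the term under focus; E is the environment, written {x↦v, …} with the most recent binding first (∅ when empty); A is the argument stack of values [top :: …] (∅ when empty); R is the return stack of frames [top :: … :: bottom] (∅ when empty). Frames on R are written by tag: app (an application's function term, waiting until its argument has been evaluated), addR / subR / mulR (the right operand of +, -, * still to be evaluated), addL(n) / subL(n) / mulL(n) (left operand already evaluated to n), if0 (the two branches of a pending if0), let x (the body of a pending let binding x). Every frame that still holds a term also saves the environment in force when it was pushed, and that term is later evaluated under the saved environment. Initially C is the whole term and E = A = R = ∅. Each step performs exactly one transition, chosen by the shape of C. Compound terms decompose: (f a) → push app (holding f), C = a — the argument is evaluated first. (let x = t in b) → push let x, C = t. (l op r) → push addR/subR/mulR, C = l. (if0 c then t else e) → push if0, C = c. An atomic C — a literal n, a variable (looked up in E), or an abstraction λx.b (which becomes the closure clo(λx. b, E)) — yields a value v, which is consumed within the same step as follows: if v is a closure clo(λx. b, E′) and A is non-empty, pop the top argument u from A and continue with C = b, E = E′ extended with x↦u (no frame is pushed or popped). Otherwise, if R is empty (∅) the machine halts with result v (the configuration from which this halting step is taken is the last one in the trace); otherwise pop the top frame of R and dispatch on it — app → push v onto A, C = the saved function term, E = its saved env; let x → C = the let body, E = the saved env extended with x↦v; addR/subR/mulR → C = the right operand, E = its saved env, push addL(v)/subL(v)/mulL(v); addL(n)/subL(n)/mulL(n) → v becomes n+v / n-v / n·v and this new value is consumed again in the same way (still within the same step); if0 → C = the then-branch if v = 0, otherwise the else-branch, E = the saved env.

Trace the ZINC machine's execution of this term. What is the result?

[0] [C=(let v = (if0 0 then -2 else 6) in ((λu. ((λp. v) u)) -2)) | E=∅ | A=∅ | R=∅]
[1] [C=(if0 0 then -2 else 6) | E=∅ | A=∅ | R=[let v]]
[2] [C=0 | E=∅ | A=∅ | R=[if0 :: let v]]
[3] [C=-2 | E=∅ | A=∅ | R=[let v]]
[4] [C=((λu. ((λp. v) u)) -2) | E={v↦-2} | A=∅ | R=∅]
[5] [C=-2 | E={v↦-2} | A=∅ | R=[app]]
[6] [C=(λu. ((λp. v) u)) | E={v↦-2} | A=[-2] | R=∅]
[7] [C=((λp. v) u) | E={u↦-2, v↦-2} | A=∅ | R=∅]
[8] [C=u | E={u↦-2, v↦-2} | A=∅ | R=[app]]
[9] [C=(λp. v) | E={u↦-2, v↦-2} | A=[-2] | R=∅]
[10] [C=v | E={p↦-2, u↦-2, v↦-2} | A=∅ | R=∅]
→ final value -2

Answer: -2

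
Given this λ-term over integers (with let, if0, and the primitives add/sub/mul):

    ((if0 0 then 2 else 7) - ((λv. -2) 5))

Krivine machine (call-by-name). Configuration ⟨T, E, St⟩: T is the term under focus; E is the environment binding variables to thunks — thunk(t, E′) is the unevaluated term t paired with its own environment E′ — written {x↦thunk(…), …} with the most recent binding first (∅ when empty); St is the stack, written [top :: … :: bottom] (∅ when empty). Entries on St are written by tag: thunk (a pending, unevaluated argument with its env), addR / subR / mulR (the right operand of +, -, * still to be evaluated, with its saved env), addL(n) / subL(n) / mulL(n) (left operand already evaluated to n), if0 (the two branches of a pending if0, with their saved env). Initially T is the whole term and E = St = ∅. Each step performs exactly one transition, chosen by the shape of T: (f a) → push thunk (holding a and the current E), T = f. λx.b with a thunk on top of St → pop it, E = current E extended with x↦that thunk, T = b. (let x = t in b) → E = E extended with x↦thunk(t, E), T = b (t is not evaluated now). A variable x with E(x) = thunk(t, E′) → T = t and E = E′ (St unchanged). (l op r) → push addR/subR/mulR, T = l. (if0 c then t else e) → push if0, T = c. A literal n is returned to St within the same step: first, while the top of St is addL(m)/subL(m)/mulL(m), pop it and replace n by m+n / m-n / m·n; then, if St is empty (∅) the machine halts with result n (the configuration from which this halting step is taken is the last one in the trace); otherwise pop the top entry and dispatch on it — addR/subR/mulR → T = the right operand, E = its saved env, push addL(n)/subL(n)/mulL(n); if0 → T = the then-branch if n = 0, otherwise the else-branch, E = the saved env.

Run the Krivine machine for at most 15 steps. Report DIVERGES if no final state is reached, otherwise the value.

Answer: 4

Execution trace:
t=0: [T=((if0 0 then 2 else 7) - ((λv. -2) 5)) | E=∅ | St=∅]
t=1: [T=(if0 0 then 2 else 7) | E=∅ | St=[subR]]
t=2: [T=0 | E=∅ | St=[if0 :: subR]]
t=3: [T=2 | E=∅ | St=[subR]]
t=4: [T=((λv. -2) 5) | E=∅ | St=[subL(2)]]
t=5: [T=(λv. -2) | E=∅ | St=[thunk :: subL(2)]]
t=6: [T=-2 | E={v↦thunk(5, ∅)} | St=[subL(2)]]
→ final value 4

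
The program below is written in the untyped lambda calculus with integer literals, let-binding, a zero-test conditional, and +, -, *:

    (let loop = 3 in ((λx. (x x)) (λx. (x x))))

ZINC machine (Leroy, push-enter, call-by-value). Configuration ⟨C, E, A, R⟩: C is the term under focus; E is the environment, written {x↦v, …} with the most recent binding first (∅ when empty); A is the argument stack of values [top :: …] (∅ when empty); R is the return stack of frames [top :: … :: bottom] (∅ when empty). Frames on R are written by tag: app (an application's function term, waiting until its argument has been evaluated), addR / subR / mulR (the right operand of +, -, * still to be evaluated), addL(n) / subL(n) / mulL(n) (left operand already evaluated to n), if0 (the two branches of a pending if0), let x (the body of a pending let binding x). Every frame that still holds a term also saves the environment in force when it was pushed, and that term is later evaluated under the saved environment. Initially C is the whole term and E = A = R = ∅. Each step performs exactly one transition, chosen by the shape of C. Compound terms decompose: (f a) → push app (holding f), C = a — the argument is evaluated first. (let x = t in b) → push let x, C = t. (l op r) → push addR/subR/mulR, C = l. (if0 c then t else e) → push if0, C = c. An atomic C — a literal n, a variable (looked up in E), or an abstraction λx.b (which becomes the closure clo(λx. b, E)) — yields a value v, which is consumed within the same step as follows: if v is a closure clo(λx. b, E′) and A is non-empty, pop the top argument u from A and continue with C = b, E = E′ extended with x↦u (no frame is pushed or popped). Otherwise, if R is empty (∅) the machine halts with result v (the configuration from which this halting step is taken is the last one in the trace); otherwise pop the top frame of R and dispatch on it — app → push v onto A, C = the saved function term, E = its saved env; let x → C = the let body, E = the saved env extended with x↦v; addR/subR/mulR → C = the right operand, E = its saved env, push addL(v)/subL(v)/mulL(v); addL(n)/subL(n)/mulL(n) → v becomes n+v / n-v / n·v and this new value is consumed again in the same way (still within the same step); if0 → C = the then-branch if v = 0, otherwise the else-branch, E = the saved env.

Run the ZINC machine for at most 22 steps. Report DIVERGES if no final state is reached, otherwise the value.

0. <C=(let loop = 3 in ((λx. (x x)) (λx. (x x)))), E=∅, A=∅, R=∅>
1. <C=3, E=∅, A=∅, R=[let loop]>
2. <C=((λx. (x x)) (λx. (x x))), E={loop↦3}, A=∅, R=∅>
3. <C=(λx. (x x)), E={loop↦3}, A=∅, R=[app]>
4. <C=(λx. (x x)), E={loop↦3}, A=[clo(λx. (x x), {loop↦3})], R=∅>
5. <C=(x x), E={x↦clo(λx. (x x), {loop↦3}), loop↦3}, A=∅, R=∅>
6. <C=x, E={x↦clo(λx. (x x), {loop↦3}), loop↦3}, A=∅, R=[app]>
7. <C=x, E={x↦clo(λx. (x x), {loop↦3}), loop↦3}, A=[clo(λx. (x x), {loop↦3})], R=∅>
… configuration repeats with period 3 (steps 5–7 recur indefinitely) …

Answer: DIVERGES (no final state within 22 steps)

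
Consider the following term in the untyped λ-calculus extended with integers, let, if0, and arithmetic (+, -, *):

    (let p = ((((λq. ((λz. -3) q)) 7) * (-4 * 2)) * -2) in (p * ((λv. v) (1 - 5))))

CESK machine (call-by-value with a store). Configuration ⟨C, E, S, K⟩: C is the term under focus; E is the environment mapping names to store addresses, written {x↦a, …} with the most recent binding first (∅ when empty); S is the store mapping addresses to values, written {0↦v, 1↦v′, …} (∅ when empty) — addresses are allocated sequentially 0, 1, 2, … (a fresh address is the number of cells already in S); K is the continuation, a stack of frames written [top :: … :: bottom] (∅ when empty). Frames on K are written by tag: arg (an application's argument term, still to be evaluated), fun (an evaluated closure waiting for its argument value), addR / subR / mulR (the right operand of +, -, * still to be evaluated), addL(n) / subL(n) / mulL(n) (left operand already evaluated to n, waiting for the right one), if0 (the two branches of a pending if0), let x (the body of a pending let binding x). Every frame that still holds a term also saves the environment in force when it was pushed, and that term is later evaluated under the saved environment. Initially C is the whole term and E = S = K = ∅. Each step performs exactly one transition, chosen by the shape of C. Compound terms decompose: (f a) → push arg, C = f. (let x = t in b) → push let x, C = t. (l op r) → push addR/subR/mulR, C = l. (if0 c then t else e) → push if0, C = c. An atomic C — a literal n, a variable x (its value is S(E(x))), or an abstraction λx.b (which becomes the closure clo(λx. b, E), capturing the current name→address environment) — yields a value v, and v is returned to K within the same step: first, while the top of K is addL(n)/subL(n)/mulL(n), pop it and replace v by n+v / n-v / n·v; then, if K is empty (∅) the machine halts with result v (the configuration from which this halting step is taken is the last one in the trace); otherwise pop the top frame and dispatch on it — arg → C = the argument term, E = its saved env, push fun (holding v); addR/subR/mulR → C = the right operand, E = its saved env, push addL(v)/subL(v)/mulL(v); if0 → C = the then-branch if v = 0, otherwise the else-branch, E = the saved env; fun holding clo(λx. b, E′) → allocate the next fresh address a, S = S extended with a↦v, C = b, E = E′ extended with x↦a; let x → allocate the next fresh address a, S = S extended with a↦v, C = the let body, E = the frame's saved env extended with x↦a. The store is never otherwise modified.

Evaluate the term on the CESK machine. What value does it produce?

step 0: <C=(let p = ((((λq. ((λz. -3) q)) 7) * (-4 * 2)) * -2) in (p * ((λv. v) (1 - 5)))), E=∅, S=∅, K=∅>
step 1: <C=((((λq. ((λz. -3) q)) 7) * (-4 * 2)) * -2), E=∅, S=∅, K=[let p]>
step 2: <C=(((λq. ((λz. -3) q)) 7) * (-4 * 2)), E=∅, S=∅, K=[mulR :: let p]>
step 3: <C=((λq. ((λz. -3) q)) 7), E=∅, S=∅, K=[mulR :: mulR :: let p]>
step 4: <C=(λq. ((λz. -3) q)), E=∅, S=∅, K=[arg :: mulR :: mulR :: let p]>
step 5: <C=7, E=∅, S=∅, K=[fun :: mulR :: mulR :: let p]>
step 6: <C=((λz. -3) q), E={q↦0}, S={0↦7}, K=[mulR :: mulR :: let p]>
step 7: <C=(λz. -3), E={q↦0}, S={0↦7}, K=[arg :: mulR :: mulR :: let p]>
step 8: <C=q, E={q↦0}, S={0↦7}, K=[fun :: mulR :: mulR :: let p]>
step 9: <C=-3, E={z↦1, q↦0}, S={0↦7, 1↦7}, K=[mulR :: mulR :: let p]>
step 10: <C=(-4 * 2), E=∅, S={0↦7, 1↦7}, K=[mulL(-3) :: mulR :: let p]>
step 11: <C=-4, E=∅, S={0↦7, 1↦7}, K=[mulR :: mulL(-3) :: mulR :: let p]>
step 12: <C=2, E=∅, S={0↦7, 1↦7}, K=[mulL(-4) :: mulL(-3) :: mulR :: let p]>
step 13: <C=-2, E=∅, S={0↦7, 1↦7}, K=[mulL(24) :: let p]>
step 14: <C=(p * ((λv. v) (1 - 5))), E={p↦2}, S={0↦7, 1↦7, 2↦-48}, K=∅>
step 15: <C=p, E={p↦2}, S={0↦7, 1↦7, 2↦-48}, K=[mulR]>
step 16: <C=((λv. v) (1 - 5)), E={p↦2}, S={0↦7, 1↦7, 2↦-48}, K=[mulL(-48)]>
step 17: <C=(λv. v), E={p↦2}, S={0↦7, 1↦7, 2↦-48}, K=[arg :: mulL(-48)]>
step 18: <C=(1 - 5), E={p↦2}, S={0↦7, 1↦7, 2↦-48}, K=[fun :: mulL(-48)]>
step 19: <C=1, E={p↦2}, S={0↦7, 1↦7, 2↦-48}, K=[subR :: fun :: mulL(-48)]>
step 20: <C=5, E={p↦2}, S={0↦7, 1↦7, 2↦-48}, K=[subL(1) :: fun :: mulL(-48)]>
step 21: <C=v, E={v↦3, p↦2}, S={0↦7, 1↦7, 2↦-48, 3↦-4}, K=[mulL(-48)]>
→ final value 192

Answer: 192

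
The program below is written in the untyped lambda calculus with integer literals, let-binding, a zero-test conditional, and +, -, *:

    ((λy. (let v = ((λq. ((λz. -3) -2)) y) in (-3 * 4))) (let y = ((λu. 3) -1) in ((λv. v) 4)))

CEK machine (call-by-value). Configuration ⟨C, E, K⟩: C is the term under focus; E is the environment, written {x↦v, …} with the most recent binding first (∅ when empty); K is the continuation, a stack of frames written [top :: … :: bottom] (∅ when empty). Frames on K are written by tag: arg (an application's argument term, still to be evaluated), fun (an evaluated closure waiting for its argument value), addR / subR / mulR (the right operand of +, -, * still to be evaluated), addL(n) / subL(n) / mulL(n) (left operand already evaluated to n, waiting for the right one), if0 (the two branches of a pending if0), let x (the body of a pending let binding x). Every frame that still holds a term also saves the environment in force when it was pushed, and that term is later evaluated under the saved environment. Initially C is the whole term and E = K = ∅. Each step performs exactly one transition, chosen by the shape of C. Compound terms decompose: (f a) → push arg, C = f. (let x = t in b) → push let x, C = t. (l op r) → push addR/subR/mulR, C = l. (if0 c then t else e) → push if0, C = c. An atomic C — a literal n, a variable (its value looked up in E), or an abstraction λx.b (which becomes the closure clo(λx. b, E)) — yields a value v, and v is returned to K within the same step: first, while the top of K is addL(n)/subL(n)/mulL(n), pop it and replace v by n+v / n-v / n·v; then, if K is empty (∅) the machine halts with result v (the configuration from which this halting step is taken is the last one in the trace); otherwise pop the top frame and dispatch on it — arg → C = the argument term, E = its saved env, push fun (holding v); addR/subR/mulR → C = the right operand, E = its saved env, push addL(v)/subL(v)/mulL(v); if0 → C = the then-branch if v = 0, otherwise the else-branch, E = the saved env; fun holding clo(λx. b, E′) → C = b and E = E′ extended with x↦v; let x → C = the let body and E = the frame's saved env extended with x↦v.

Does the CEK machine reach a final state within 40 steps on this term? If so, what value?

0. ⟨C=((λy. (let v = ((λq. ((λz. -3) -2)) y) in (-3 * 4))) (let y = ((λu. 3) -1) in ((λv. v) 4))); E=∅; K=∅⟩
1. ⟨C=(λy. (let v = ((λq. ((λz. -3) -2)) y) in (-3 * 4))); E=∅; K=[arg]⟩
2. ⟨C=(let y = ((λu. 3) -1) in ((λv. v) 4)); E=∅; K=[fun]⟩
3. ⟨C=((λu. 3) -1); E=∅; K=[let y :: fun]⟩
4. ⟨C=(λu. 3); E=∅; K=[arg :: let y :: fun]⟩
5. ⟨C=-1; E=∅; K=[fun :: let y :: fun]⟩
6. ⟨C=3; E={u↦-1}; K=[let y :: fun]⟩
7. ⟨C=((λv. v) 4); E={y↦3}; K=[fun]⟩
8. ⟨C=(λv. v); E={y↦3}; K=[arg :: fun]⟩
9. ⟨C=4; E={y↦3}; K=[fun :: fun]⟩
10. ⟨C=v; E={v↦4, y↦3}; K=[fun]⟩
11. ⟨C=(let v = ((λq. ((λz. -3) -2)) y) in (-3 * 4)); E={y↦4}; K=∅⟩
12. ⟨C=((λq. ((λz. -3) -2)) y); E={y↦4}; K=[let v]⟩
13. ⟨C=(λq. ((λz. -3) -2)); E={y↦4}; K=[arg :: let v]⟩
14. ⟨C=y; E={y↦4}; K=[fun :: let v]⟩
15. ⟨C=((λz. -3) -2); E={q↦4, y↦4}; K=[let v]⟩
16. ⟨C=(λz. -3); E={q↦4, y↦4}; K=[arg :: let v]⟩
17. ⟨C=-2; E={q↦4, y↦4}; K=[fun :: let v]⟩
18. ⟨C=-3; E={z↦-2, q↦4, y↦4}; K=[let v]⟩
19. ⟨C=(-3 * 4); E={v↦-3, y↦4}; K=∅⟩
20. ⟨C=-3; E={v↦-3, y↦4}; K=[mulR]⟩
21. ⟨C=4; E={v↦-3, y↦4}; K=[mulL(-3)]⟩
→ final value -12

Answer: -12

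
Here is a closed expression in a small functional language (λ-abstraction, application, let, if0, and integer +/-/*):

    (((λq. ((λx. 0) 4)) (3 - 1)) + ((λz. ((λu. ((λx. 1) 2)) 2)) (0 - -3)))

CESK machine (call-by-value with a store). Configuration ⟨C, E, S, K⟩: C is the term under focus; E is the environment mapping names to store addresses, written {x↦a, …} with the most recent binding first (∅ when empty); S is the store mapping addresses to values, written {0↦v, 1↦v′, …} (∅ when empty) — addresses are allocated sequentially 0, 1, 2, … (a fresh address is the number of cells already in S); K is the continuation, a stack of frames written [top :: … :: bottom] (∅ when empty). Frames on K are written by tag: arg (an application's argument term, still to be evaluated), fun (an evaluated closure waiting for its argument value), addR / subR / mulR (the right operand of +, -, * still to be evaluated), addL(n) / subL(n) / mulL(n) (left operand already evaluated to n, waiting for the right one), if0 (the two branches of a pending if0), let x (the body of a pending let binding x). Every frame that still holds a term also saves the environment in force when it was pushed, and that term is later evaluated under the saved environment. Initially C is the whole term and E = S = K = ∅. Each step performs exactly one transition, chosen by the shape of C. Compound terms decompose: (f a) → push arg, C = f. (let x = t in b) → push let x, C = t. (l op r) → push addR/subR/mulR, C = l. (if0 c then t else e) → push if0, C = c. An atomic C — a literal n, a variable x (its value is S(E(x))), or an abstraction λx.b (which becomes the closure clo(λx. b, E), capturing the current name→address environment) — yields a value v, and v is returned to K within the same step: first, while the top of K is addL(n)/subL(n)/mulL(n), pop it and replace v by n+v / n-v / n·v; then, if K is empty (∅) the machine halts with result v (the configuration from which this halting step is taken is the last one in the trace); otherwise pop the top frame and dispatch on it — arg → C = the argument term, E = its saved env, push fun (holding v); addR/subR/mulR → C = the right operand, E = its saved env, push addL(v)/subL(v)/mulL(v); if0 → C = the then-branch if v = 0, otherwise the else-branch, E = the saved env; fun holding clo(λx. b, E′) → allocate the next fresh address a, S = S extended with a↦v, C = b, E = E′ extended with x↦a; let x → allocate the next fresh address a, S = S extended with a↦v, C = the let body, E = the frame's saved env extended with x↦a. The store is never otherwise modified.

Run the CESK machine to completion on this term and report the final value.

Answer: 1

Machine steps:
[0] <C=(((λq. ((λx. 0) 4)) (3 - 1)) + ((λz. ((λu. ((λx. 1) 2)) 2)) (0 - -3))), E=∅, S=∅, K=∅>
[1] <C=((λq. ((λx. 0) 4)) (3 - 1)), E=∅, S=∅, K=[addR]>
[2] <C=(λq. ((λx. 0) 4)), E=∅, S=∅, K=[arg :: addR]>
[3] <C=(3 - 1), E=∅, S=∅, K=[fun :: addR]>
[4] <C=3, E=∅, S=∅, K=[subR :: fun :: addR]>
[5] <C=1, E=∅, S=∅, K=[subL(3) :: fun :: addR]>
[6] <C=((λx. 0) 4), E={q↦0}, S={0↦2}, K=[addR]>
[7] <C=(λx. 0), E={q↦0}, S={0↦2}, K=[arg :: addR]>
[8] <C=4, E={q↦0}, S={0↦2}, K=[fun :: addR]>
[9] <C=0, E={x↦1, q↦0}, S={0↦2, 1↦4}, K=[addR]>
[10] <C=((λz. ((λu. ((λx. 1) 2)) 2)) (0 - -3)), E=∅, S={0↦2, 1↦4}, K=[addL(0)]>
[11] <C=(λz. ((λu. ((λx. 1) 2)) 2)), E=∅, S={0↦2, 1↦4}, K=[arg :: addL(0)]>
[12] <C=(0 - -3), E=∅, S={0↦2, 1↦4}, K=[fun :: addL(0)]>
[13] <C=0, E=∅, S={0↦2, 1↦4}, K=[subR :: fun :: addL(0)]>
[14] <C=-3, E=∅, S={0↦2, 1↦4}, K=[subL(0) :: fun :: addL(0)]>
[15] <C=((λu. ((λx. 1) 2)) 2), E={z↦2}, S={0↦2, 1↦4, 2↦3}, K=[addL(0)]>
[16] <C=(λu. ((λx. 1) 2)), E={z↦2}, S={0↦2, 1↦4, 2↦3}, K=[arg :: addL(0)]>
[17] <C=2, E={z↦2}, S={0↦2, 1↦4, 2↦3}, K=[fun :: addL(0)]>
[18] <C=((λx. 1) 2), E={u↦3, z↦2}, S={0↦2, 1↦4, 2↦3, 3↦2}, K=[addL(0)]>
[19] <C=(λx. 1), E={u↦3, z↦2}, S={0↦2, 1↦4, 2↦3, 3↦2}, K=[arg :: addL(0)]>
[20] <C=2, E={u↦3, z↦2}, S={0↦2, 1↦4, 2↦3, 3↦2}, K=[fun :: addL(0)]>
[21] <C=1, E={x↦4, u↦3, z↦2}, S={0↦2, 1↦4, 2↦3, 3↦2, 4↦2}, K=[addL(0)]>
→ final value 1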